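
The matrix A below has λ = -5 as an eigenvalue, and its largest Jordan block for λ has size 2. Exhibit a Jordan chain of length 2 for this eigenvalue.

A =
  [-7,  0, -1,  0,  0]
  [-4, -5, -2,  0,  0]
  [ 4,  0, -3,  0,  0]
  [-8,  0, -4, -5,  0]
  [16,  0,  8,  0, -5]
A Jordan chain for λ = -5 of length 2:
v_1 = (-2, -4, 4, -8, 16)ᵀ
v_2 = (1, 0, 0, 0, 0)ᵀ

Let N = A − (-5)·I. We want v_2 with N^2 v_2 = 0 but N^1 v_2 ≠ 0; then v_{j-1} := N · v_j for j = 2, …, 2.

Pick v_2 = (1, 0, 0, 0, 0)ᵀ.
Then v_1 = N · v_2 = (-2, -4, 4, -8, 16)ᵀ.

Sanity check: (A − (-5)·I) v_1 = (0, 0, 0, 0, 0)ᵀ = 0. ✓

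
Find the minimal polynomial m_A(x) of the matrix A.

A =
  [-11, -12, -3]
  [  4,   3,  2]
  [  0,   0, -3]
x^3 + 11*x^2 + 39*x + 45

The characteristic polynomial is χ_A(x) = (x + 3)^2*(x + 5), so the eigenvalues are known. The minimal polynomial is
  m_A(x) = Π_λ (x − λ)^{k_λ}
where k_λ is the size of the *largest* Jordan block for λ (equivalently, the smallest k with (A − λI)^k v = 0 for every generalised eigenvector v of λ).

  λ = -5: largest Jordan block has size 1, contributing (x + 5)
  λ = -3: largest Jordan block has size 2, contributing (x + 3)^2

So m_A(x) = (x + 3)^2*(x + 5) = x^3 + 11*x^2 + 39*x + 45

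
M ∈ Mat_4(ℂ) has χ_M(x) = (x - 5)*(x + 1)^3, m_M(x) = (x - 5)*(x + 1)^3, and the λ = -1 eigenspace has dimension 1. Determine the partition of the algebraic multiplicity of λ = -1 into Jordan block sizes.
Block sizes for λ = -1: [3]

Step 1 — from the characteristic polynomial, algebraic multiplicity of λ = -1 is 3. From dim ker(M − (-1)·I) = 1, there are exactly 1 Jordan blocks for λ = -1.
Step 2 — from the minimal polynomial, the factor (x + 1)^3 tells us the largest block for λ = -1 has size 3.
Step 3 — with total size 3, 1 blocks, and largest block 3, the block sizes (in nonincreasing order) are [3].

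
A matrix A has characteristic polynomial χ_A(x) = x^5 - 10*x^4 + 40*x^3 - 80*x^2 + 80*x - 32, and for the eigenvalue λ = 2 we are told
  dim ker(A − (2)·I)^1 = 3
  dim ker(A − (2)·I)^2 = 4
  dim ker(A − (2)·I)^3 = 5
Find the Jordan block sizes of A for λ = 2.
Block sizes for λ = 2: [3, 1, 1]

From the dimensions of kernels of powers, the number of Jordan blocks of size at least j is d_j − d_{j−1} where d_j = dim ker(N^j) (with d_0 = 0). Computing the differences gives [3, 1, 1].
The number of blocks of size exactly k is (#blocks of size ≥ k) − (#blocks of size ≥ k + 1), so the partition is: 2 block(s) of size 1, 1 block(s) of size 3.
In nonincreasing order the block sizes are [3, 1, 1].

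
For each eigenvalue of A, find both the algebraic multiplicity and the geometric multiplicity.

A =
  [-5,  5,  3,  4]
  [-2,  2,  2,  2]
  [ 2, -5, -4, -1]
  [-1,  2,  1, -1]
λ = -2: alg = 4, geom = 2

Step 1 — factor the characteristic polynomial to read off the algebraic multiplicities:
  χ_A(x) = (x + 2)^4

Step 2 — compute geometric multiplicities via the rank-nullity identity g(λ) = n − rank(A − λI):
  rank(A − (-2)·I) = 2, so dim ker(A − (-2)·I) = n − 2 = 2

Summary:
  λ = -2: algebraic multiplicity = 4, geometric multiplicity = 2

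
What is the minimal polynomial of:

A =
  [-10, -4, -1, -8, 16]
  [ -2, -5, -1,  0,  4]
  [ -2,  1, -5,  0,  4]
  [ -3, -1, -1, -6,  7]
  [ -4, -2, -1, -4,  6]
x^3 + 12*x^2 + 48*x + 64

The characteristic polynomial is χ_A(x) = (x + 4)^5, so the eigenvalues are known. The minimal polynomial is
  m_A(x) = Π_λ (x − λ)^{k_λ}
where k_λ is the size of the *largest* Jordan block for λ (equivalently, the smallest k with (A − λI)^k v = 0 for every generalised eigenvector v of λ).

  λ = -4: largest Jordan block has size 3, contributing (x + 4)^3

So m_A(x) = (x + 4)^3 = x^3 + 12*x^2 + 48*x + 64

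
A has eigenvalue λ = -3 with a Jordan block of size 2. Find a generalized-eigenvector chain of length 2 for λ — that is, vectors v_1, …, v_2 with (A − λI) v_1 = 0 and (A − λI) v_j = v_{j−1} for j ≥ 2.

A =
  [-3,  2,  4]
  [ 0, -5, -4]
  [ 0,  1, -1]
A Jordan chain for λ = -3 of length 2:
v_1 = (2, -2, 1)ᵀ
v_2 = (0, 1, 0)ᵀ

Let N = A − (-3)·I. We want v_2 with N^2 v_2 = 0 but N^1 v_2 ≠ 0; then v_{j-1} := N · v_j for j = 2, …, 2.

Pick v_2 = (0, 1, 0)ᵀ.
Then v_1 = N · v_2 = (2, -2, 1)ᵀ.

Sanity check: (A − (-3)·I) v_1 = (0, 0, 0)ᵀ = 0. ✓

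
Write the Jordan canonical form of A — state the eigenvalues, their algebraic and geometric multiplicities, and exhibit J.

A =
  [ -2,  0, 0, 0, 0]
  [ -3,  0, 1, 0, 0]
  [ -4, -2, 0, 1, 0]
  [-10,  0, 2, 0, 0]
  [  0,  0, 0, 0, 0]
J_1(-2) ⊕ J_3(0) ⊕ J_1(0)

The characteristic polynomial is
  det(x·I − A) = x^5 + 2*x^4 = x^4*(x + 2)

Eigenvalues and multiplicities (the geometric multiplicity of λ is n − rank(A − λI), which equals the number of Jordan blocks for λ):
  λ = -2: algebraic multiplicity = 1, geometric multiplicity = 1
  λ = 0: algebraic multiplicity = 4, geometric multiplicity = 2

Determining the block sizes for each eigenvalue:
  λ = -2: one block (gm = 1), so the single block has size am = 1 → block sizes [1]
  λ = 0: with am = 4 and gm = 2, the partition is not yet determined (e.g. several partitions of 4 into 2 parts exist). Let N = A − (0)·I. Computing rank(N^1) = 3, rank(N^2) = 2, rank(N^3) = 1; the number of blocks of size ≥ j is rank(N^{j−1}) − rank(N^j), giving [2, 1, 1]. So we have 1 block(s) of size 3, 1 block(s) of size 1 → block sizes [3, 1]

Assembling the blocks gives a Jordan form
J =
  [-2, 0, 0, 0, 0]
  [ 0, 0, 1, 0, 0]
  [ 0, 0, 0, 1, 0]
  [ 0, 0, 0, 0, 0]
  [ 0, 0, 0, 0, 0]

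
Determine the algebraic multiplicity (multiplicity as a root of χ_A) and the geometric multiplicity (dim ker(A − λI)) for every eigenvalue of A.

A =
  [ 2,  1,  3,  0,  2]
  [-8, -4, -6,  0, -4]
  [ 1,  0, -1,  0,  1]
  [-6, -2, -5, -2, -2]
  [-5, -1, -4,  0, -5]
λ = -2: alg = 5, geom = 2

Step 1 — factor the characteristic polynomial to read off the algebraic multiplicities:
  χ_A(x) = (x + 2)^5

Step 2 — compute geometric multiplicities via the rank-nullity identity g(λ) = n − rank(A − λI):
  rank(A − (-2)·I) = 3, so dim ker(A − (-2)·I) = n − 3 = 2

Summary:
  λ = -2: algebraic multiplicity = 5, geometric multiplicity = 2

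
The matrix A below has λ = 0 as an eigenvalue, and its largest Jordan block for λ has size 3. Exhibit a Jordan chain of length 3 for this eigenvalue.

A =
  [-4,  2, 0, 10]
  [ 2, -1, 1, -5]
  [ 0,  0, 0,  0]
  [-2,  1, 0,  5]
A Jordan chain for λ = 0 of length 3:
v_1 = (2, -1, 0, 1)ᵀ
v_2 = (0, 1, 0, 0)ᵀ
v_3 = (0, 0, 1, 0)ᵀ

Let N = A − (0)·I. We want v_3 with N^3 v_3 = 0 but N^2 v_3 ≠ 0; then v_{j-1} := N · v_j for j = 3, …, 2.

Pick v_3 = (0, 0, 1, 0)ᵀ.
Then v_2 = N · v_3 = (0, 1, 0, 0)ᵀ.
Then v_1 = N · v_2 = (2, -1, 0, 1)ᵀ.

Sanity check: (A − (0)·I) v_1 = (0, 0, 0, 0)ᵀ = 0. ✓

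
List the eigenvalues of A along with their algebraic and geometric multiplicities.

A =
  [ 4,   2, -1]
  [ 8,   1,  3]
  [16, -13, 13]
λ = 6: alg = 3, geom = 1

Step 1 — factor the characteristic polynomial to read off the algebraic multiplicities:
  χ_A(x) = (x - 6)^3

Step 2 — compute geometric multiplicities via the rank-nullity identity g(λ) = n − rank(A − λI):
  rank(A − (6)·I) = 2, so dim ker(A − (6)·I) = n − 2 = 1

Summary:
  λ = 6: algebraic multiplicity = 3, geometric multiplicity = 1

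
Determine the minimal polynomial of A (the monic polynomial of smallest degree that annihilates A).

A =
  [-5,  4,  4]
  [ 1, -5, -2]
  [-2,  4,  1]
x^2 + 6*x + 9

The characteristic polynomial is χ_A(x) = (x + 3)^3, so the eigenvalues are known. The minimal polynomial is
  m_A(x) = Π_λ (x − λ)^{k_λ}
where k_λ is the size of the *largest* Jordan block for λ (equivalently, the smallest k with (A − λI)^k v = 0 for every generalised eigenvector v of λ).

  λ = -3: largest Jordan block has size 2, contributing (x + 3)^2

So m_A(x) = (x + 3)^2 = x^2 + 6*x + 9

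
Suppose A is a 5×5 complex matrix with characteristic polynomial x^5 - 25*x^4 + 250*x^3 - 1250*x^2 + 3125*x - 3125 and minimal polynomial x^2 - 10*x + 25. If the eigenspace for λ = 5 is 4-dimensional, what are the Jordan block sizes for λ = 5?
Block sizes for λ = 5: [2, 1, 1, 1]

Step 1 — from the characteristic polynomial, algebraic multiplicity of λ = 5 is 5. From dim ker(A − (5)·I) = 4, there are exactly 4 Jordan blocks for λ = 5.
Step 2 — from the minimal polynomial, the factor (x − 5)^2 tells us the largest block for λ = 5 has size 2.
Step 3 — with total size 5, 4 blocks, and largest block 2, the block sizes (in nonincreasing order) are [2, 1, 1, 1].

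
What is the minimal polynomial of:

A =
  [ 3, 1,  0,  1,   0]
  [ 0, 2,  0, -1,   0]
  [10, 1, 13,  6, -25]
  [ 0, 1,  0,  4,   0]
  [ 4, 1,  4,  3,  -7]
x^2 - 6*x + 9

The characteristic polynomial is χ_A(x) = (x - 3)^5, so the eigenvalues are known. The minimal polynomial is
  m_A(x) = Π_λ (x − λ)^{k_λ}
where k_λ is the size of the *largest* Jordan block for λ (equivalently, the smallest k with (A − λI)^k v = 0 for every generalised eigenvector v of λ).

  λ = 3: largest Jordan block has size 2, contributing (x − 3)^2

So m_A(x) = (x - 3)^2 = x^2 - 6*x + 9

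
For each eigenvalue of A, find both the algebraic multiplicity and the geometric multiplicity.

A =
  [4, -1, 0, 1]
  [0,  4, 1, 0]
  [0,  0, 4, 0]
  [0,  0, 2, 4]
λ = 4: alg = 4, geom = 2

Step 1 — factor the characteristic polynomial to read off the algebraic multiplicities:
  χ_A(x) = (x - 4)^4

Step 2 — compute geometric multiplicities via the rank-nullity identity g(λ) = n − rank(A − λI):
  rank(A − (4)·I) = 2, so dim ker(A − (4)·I) = n − 2 = 2

Summary:
  λ = 4: algebraic multiplicity = 4, geometric multiplicity = 2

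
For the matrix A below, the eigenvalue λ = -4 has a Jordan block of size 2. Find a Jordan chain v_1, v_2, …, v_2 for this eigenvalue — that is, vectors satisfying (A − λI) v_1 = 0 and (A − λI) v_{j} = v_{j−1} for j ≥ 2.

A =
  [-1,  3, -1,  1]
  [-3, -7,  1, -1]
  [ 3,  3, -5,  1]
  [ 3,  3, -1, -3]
A Jordan chain for λ = -4 of length 2:
v_1 = (3, -3, 3, 3)ᵀ
v_2 = (1, 0, 0, 0)ᵀ

Let N = A − (-4)·I. We want v_2 with N^2 v_2 = 0 but N^1 v_2 ≠ 0; then v_{j-1} := N · v_j for j = 2, …, 2.

Pick v_2 = (1, 0, 0, 0)ᵀ.
Then v_1 = N · v_2 = (3, -3, 3, 3)ᵀ.

Sanity check: (A − (-4)·I) v_1 = (0, 0, 0, 0)ᵀ = 0. ✓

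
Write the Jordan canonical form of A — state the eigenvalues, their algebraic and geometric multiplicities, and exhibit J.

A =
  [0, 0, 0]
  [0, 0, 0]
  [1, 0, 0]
J_2(0) ⊕ J_1(0)

The characteristic polynomial is
  det(x·I − A) = x^3

Eigenvalues and multiplicities (the geometric multiplicity of λ is n − rank(A − λI), which equals the number of Jordan blocks for λ):
  λ = 0: algebraic multiplicity = 3, geometric multiplicity = 2

Determining the block sizes for each eigenvalue:
  λ = 0: 2 blocks summing to 3 forces exactly one block of size 2 and the rest size 1 → block sizes [2, 1]

Assembling the blocks gives a Jordan form
J =
  [0, 1, 0]
  [0, 0, 0]
  [0, 0, 0]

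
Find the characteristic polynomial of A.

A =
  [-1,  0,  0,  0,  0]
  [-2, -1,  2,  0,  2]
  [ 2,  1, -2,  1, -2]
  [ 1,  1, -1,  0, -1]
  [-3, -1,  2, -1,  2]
x^5 + 2*x^4 + x^3

Expanding det(x·I − A) (e.g. by cofactor expansion or by noting that A is similar to its Jordan form J, which has the same characteristic polynomial as A) gives
  χ_A(x) = x^5 + 2*x^4 + x^3
which factors as x^3*(x + 1)^2. The eigenvalues (with algebraic multiplicities) are λ = -1 with multiplicity 2, λ = 0 with multiplicity 3.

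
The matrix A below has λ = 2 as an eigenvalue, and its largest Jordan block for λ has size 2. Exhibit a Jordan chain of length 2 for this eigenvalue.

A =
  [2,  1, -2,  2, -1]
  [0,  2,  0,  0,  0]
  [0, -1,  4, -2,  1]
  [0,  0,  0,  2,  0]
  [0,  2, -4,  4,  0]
A Jordan chain for λ = 2 of length 2:
v_1 = (1, 0, -1, 0, 2)ᵀ
v_2 = (0, 1, 0, 0, 0)ᵀ

Let N = A − (2)·I. We want v_2 with N^2 v_2 = 0 but N^1 v_2 ≠ 0; then v_{j-1} := N · v_j for j = 2, …, 2.

Pick v_2 = (0, 1, 0, 0, 0)ᵀ.
Then v_1 = N · v_2 = (1, 0, -1, 0, 2)ᵀ.

Sanity check: (A − (2)·I) v_1 = (0, 0, 0, 0, 0)ᵀ = 0. ✓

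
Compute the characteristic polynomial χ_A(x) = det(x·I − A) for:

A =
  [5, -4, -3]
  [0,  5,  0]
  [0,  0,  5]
x^3 - 15*x^2 + 75*x - 125

Expanding det(x·I − A) (e.g. by cofactor expansion or by noting that A is similar to its Jordan form J, which has the same characteristic polynomial as A) gives
  χ_A(x) = x^3 - 15*x^2 + 75*x - 125
which factors as (x - 5)^3. The eigenvalues (with algebraic multiplicities) are λ = 5 with multiplicity 3.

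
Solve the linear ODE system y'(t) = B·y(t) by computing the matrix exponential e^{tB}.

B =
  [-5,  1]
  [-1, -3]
e^{tB} =
  [-t*exp(-4*t) + exp(-4*t), t*exp(-4*t)]
  [-t*exp(-4*t), t*exp(-4*t) + exp(-4*t)]

Strategy: write B = P · J · P⁻¹ where J is a Jordan canonical form, so e^{tB} = P · e^{tJ} · P⁻¹, and e^{tJ} can be computed block-by-block.

B has Jordan form
J =
  [-4,  1]
  [ 0, -4]
(up to reordering of blocks).

Per-block formulas:
  For a 2×2 Jordan block J_2(-4): exp(t · J_2(-4)) = e^(-4t)·(I + t·N), where N is the 2×2 nilpotent shift.

After assembling e^{tJ} and conjugating by P, we get:

e^{tB} =
  [-t*exp(-4*t) + exp(-4*t), t*exp(-4*t)]
  [-t*exp(-4*t), t*exp(-4*t) + exp(-4*t)]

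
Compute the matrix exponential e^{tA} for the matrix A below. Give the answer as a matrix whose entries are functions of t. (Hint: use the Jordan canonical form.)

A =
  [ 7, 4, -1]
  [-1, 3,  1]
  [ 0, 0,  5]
e^{tA} =
  [2*t*exp(5*t) + exp(5*t), 4*t*exp(5*t), t^2*exp(5*t) - t*exp(5*t)]
  [-t*exp(5*t), -2*t*exp(5*t) + exp(5*t), -t^2*exp(5*t)/2 + t*exp(5*t)]
  [0, 0, exp(5*t)]

Strategy: write A = P · J · P⁻¹ where J is a Jordan canonical form, so e^{tA} = P · e^{tJ} · P⁻¹, and e^{tJ} can be computed block-by-block.

A has Jordan form
J =
  [5, 1, 0]
  [0, 5, 1]
  [0, 0, 5]
(up to reordering of blocks).

Per-block formulas:
  For a 3×3 Jordan block J_3(5): exp(t · J_3(5)) = e^(5t)·(I + t·N + (t^2/2)·N^2), where N is the 3×3 nilpotent shift.

After assembling e^{tJ} and conjugating by P, we get:

e^{tA} =
  [2*t*exp(5*t) + exp(5*t), 4*t*exp(5*t), t^2*exp(5*t) - t*exp(5*t)]
  [-t*exp(5*t), -2*t*exp(5*t) + exp(5*t), -t^2*exp(5*t)/2 + t*exp(5*t)]
  [0, 0, exp(5*t)]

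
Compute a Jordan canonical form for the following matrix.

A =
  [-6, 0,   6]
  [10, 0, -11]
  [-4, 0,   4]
J_1(-2) ⊕ J_2(0)

The characteristic polynomial is
  det(x·I − A) = x^3 + 2*x^2 = x^2*(x + 2)

Eigenvalues and multiplicities (the geometric multiplicity of λ is n − rank(A − λI), which equals the number of Jordan blocks for λ):
  λ = -2: algebraic multiplicity = 1, geometric multiplicity = 1
  λ = 0: algebraic multiplicity = 2, geometric multiplicity = 1

Determining the block sizes for each eigenvalue:
  λ = -2: one block (gm = 1), so the single block has size am = 1 → block sizes [1]
  λ = 0: one block (gm = 1), so the single block has size am = 2 → block sizes [2]

Assembling the blocks gives a Jordan form
J =
  [-2, 0, 0]
  [ 0, 0, 1]
  [ 0, 0, 0]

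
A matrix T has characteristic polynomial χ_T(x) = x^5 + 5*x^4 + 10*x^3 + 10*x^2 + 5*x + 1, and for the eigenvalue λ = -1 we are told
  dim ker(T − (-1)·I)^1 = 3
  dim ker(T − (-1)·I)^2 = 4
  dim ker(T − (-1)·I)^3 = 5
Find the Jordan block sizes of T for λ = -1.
Block sizes for λ = -1: [3, 1, 1]

From the dimensions of kernels of powers, the number of Jordan blocks of size at least j is d_j − d_{j−1} where d_j = dim ker(N^j) (with d_0 = 0). Computing the differences gives [3, 1, 1].
The number of blocks of size exactly k is (#blocks of size ≥ k) − (#blocks of size ≥ k + 1), so the partition is: 2 block(s) of size 1, 1 block(s) of size 3.
In nonincreasing order the block sizes are [3, 1, 1].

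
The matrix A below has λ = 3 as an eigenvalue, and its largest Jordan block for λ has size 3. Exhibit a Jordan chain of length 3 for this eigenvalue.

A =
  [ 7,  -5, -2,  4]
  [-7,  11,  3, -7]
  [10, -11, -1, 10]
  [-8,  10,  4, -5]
A Jordan chain for λ = 3 of length 3:
v_1 = (-1, 2, -3, 2)ᵀ
v_2 = (4, -7, 10, -8)ᵀ
v_3 = (1, 0, 0, 0)ᵀ

Let N = A − (3)·I. We want v_3 with N^3 v_3 = 0 but N^2 v_3 ≠ 0; then v_{j-1} := N · v_j for j = 3, …, 2.

Pick v_3 = (1, 0, 0, 0)ᵀ.
Then v_2 = N · v_3 = (4, -7, 10, -8)ᵀ.
Then v_1 = N · v_2 = (-1, 2, -3, 2)ᵀ.

Sanity check: (A − (3)·I) v_1 = (0, 0, 0, 0)ᵀ = 0. ✓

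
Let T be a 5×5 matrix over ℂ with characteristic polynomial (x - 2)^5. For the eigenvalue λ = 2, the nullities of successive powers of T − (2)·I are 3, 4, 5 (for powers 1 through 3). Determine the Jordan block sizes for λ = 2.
Block sizes for λ = 2: [3, 1, 1]

From the dimensions of kernels of powers, the number of Jordan blocks of size at least j is d_j − d_{j−1} where d_j = dim ker(N^j) (with d_0 = 0). Computing the differences gives [3, 1, 1].
The number of blocks of size exactly k is (#blocks of size ≥ k) − (#blocks of size ≥ k + 1), so the partition is: 2 block(s) of size 1, 1 block(s) of size 3.
In nonincreasing order the block sizes are [3, 1, 1].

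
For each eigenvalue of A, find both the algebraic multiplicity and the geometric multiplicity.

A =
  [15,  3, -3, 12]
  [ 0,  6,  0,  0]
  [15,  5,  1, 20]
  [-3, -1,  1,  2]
λ = 6: alg = 4, geom = 3

Step 1 — factor the characteristic polynomial to read off the algebraic multiplicities:
  χ_A(x) = (x - 6)^4

Step 2 — compute geometric multiplicities via the rank-nullity identity g(λ) = n − rank(A − λI):
  rank(A − (6)·I) = 1, so dim ker(A − (6)·I) = n − 1 = 3

Summary:
  λ = 6: algebraic multiplicity = 4, geometric multiplicity = 3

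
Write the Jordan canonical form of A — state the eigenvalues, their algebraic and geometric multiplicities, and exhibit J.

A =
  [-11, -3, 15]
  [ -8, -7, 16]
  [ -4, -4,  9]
J_2(-5) ⊕ J_1(1)

The characteristic polynomial is
  det(x·I − A) = x^3 + 9*x^2 + 15*x - 25 = (x - 1)*(x + 5)^2

Eigenvalues and multiplicities (the geometric multiplicity of λ is n − rank(A − λI), which equals the number of Jordan blocks for λ):
  λ = -5: algebraic multiplicity = 2, geometric multiplicity = 1
  λ = 1: algebraic multiplicity = 1, geometric multiplicity = 1

Determining the block sizes for each eigenvalue:
  λ = -5: one block (gm = 1), so the single block has size am = 2 → block sizes [2]
  λ = 1: one block (gm = 1), so the single block has size am = 1 → block sizes [1]

Assembling the blocks gives a Jordan form
J =
  [-5,  1, 0]
  [ 0, -5, 0]
  [ 0,  0, 1]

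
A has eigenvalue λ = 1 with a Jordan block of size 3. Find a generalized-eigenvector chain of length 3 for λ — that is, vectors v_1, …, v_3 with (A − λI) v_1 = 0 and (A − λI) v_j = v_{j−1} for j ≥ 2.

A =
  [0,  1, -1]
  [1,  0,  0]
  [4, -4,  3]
A Jordan chain for λ = 1 of length 3:
v_1 = (-2, -2, 0)ᵀ
v_2 = (-1, 1, 4)ᵀ
v_3 = (1, 0, 0)ᵀ

Let N = A − (1)·I. We want v_3 with N^3 v_3 = 0 but N^2 v_3 ≠ 0; then v_{j-1} := N · v_j for j = 3, …, 2.

Pick v_3 = (1, 0, 0)ᵀ.
Then v_2 = N · v_3 = (-1, 1, 4)ᵀ.
Then v_1 = N · v_2 = (-2, -2, 0)ᵀ.

Sanity check: (A − (1)·I) v_1 = (0, 0, 0)ᵀ = 0. ✓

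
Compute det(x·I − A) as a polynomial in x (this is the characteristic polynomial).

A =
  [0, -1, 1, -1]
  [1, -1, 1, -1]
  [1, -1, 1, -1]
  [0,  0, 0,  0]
x^4

Expanding det(x·I − A) (e.g. by cofactor expansion or by noting that A is similar to its Jordan form J, which has the same characteristic polynomial as A) gives
  χ_A(x) = x^4
which factors as x^4. The eigenvalues (with algebraic multiplicities) are λ = 0 with multiplicity 4.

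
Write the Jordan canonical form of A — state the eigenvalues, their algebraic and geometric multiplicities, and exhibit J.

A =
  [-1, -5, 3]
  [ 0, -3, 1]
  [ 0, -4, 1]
J_3(-1)

The characteristic polynomial is
  det(x·I − A) = x^3 + 3*x^2 + 3*x + 1 = (x + 1)^3

Eigenvalues and multiplicities (the geometric multiplicity of λ is n − rank(A − λI), which equals the number of Jordan blocks for λ):
  λ = -1: algebraic multiplicity = 3, geometric multiplicity = 1

Determining the block sizes for each eigenvalue:
  λ = -1: one block (gm = 1), so the single block has size am = 3 → block sizes [3]

Assembling the blocks gives a Jordan form
J =
  [-1,  1,  0]
  [ 0, -1,  1]
  [ 0,  0, -1]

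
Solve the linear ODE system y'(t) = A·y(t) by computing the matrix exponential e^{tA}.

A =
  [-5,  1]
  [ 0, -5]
e^{tA} =
  [exp(-5*t), t*exp(-5*t)]
  [0, exp(-5*t)]

Strategy: write A = P · J · P⁻¹ where J is a Jordan canonical form, so e^{tA} = P · e^{tJ} · P⁻¹, and e^{tJ} can be computed block-by-block.

A has Jordan form
J =
  [-5,  1]
  [ 0, -5]
(up to reordering of blocks).

Per-block formulas:
  For a 2×2 Jordan block J_2(-5): exp(t · J_2(-5)) = e^(-5t)·(I + t·N), where N is the 2×2 nilpotent shift.

After assembling e^{tJ} and conjugating by P, we get:

e^{tA} =
  [exp(-5*t), t*exp(-5*t)]
  [0, exp(-5*t)]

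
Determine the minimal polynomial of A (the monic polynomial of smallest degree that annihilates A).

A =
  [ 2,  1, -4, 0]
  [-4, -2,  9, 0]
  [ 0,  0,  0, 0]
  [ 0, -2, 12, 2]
x^4 - 2*x^3

The characteristic polynomial is χ_A(x) = x^3*(x - 2), so the eigenvalues are known. The minimal polynomial is
  m_A(x) = Π_λ (x − λ)^{k_λ}
where k_λ is the size of the *largest* Jordan block for λ (equivalently, the smallest k with (A − λI)^k v = 0 for every generalised eigenvector v of λ).

  λ = 0: largest Jordan block has size 3, contributing (x − 0)^3
  λ = 2: largest Jordan block has size 1, contributing (x − 2)

So m_A(x) = x^3*(x - 2) = x^4 - 2*x^3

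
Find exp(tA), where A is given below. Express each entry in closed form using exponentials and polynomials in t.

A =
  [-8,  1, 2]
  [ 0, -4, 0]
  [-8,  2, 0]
e^{tA} =
  [-4*t*exp(-4*t) + exp(-4*t), t*exp(-4*t), 2*t*exp(-4*t)]
  [0, exp(-4*t), 0]
  [-8*t*exp(-4*t), 2*t*exp(-4*t), 4*t*exp(-4*t) + exp(-4*t)]

Strategy: write A = P · J · P⁻¹ where J is a Jordan canonical form, so e^{tA} = P · e^{tJ} · P⁻¹, and e^{tJ} can be computed block-by-block.

A has Jordan form
J =
  [-4,  1,  0]
  [ 0, -4,  0]
  [ 0,  0, -4]
(up to reordering of blocks).

Per-block formulas:
  For a 2×2 Jordan block J_2(-4): exp(t · J_2(-4)) = e^(-4t)·(I + t·N), where N is the 2×2 nilpotent shift.
  For a 1×1 block at λ = -4: exp(t · [-4]) = [e^(-4t)].

After assembling e^{tJ} and conjugating by P, we get:

e^{tA} =
  [-4*t*exp(-4*t) + exp(-4*t), t*exp(-4*t), 2*t*exp(-4*t)]
  [0, exp(-4*t), 0]
  [-8*t*exp(-4*t), 2*t*exp(-4*t), 4*t*exp(-4*t) + exp(-4*t)]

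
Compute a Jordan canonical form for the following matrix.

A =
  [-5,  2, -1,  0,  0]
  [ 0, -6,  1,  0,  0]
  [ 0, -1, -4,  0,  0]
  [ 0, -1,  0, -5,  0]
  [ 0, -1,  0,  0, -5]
J_3(-5) ⊕ J_1(-5) ⊕ J_1(-5)

The characteristic polynomial is
  det(x·I − A) = x^5 + 25*x^4 + 250*x^3 + 1250*x^2 + 3125*x + 3125 = (x + 5)^5

Eigenvalues and multiplicities (the geometric multiplicity of λ is n − rank(A − λI), which equals the number of Jordan blocks for λ):
  λ = -5: algebraic multiplicity = 5, geometric multiplicity = 3

Determining the block sizes for each eigenvalue:
  λ = -5: with am = 5 and gm = 3, the partition is not yet determined (e.g. several partitions of 5 into 3 parts exist). Let N = A − (-5)·I. Computing rank(N^1) = 2, rank(N^2) = 1, rank(N^3) = 0; the number of blocks of size ≥ j is rank(N^{j−1}) − rank(N^j), giving [3, 1, 1]. So we have 1 block(s) of size 3, 2 block(s) of size 1 → block sizes [3, 1, 1]

Assembling the blocks gives a Jordan form
J =
  [-5,  1,  0,  0,  0]
  [ 0, -5,  1,  0,  0]
  [ 0,  0, -5,  0,  0]
  [ 0,  0,  0, -5,  0]
  [ 0,  0,  0,  0, -5]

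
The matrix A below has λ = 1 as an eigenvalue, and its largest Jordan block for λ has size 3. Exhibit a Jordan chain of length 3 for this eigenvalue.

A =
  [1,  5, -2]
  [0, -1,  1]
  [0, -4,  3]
A Jordan chain for λ = 1 of length 3:
v_1 = (-2, 0, 0)ᵀ
v_2 = (5, -2, -4)ᵀ
v_3 = (0, 1, 0)ᵀ

Let N = A − (1)·I. We want v_3 with N^3 v_3 = 0 but N^2 v_3 ≠ 0; then v_{j-1} := N · v_j for j = 3, …, 2.

Pick v_3 = (0, 1, 0)ᵀ.
Then v_2 = N · v_3 = (5, -2, -4)ᵀ.
Then v_1 = N · v_2 = (-2, 0, 0)ᵀ.

Sanity check: (A − (1)·I) v_1 = (0, 0, 0)ᵀ = 0. ✓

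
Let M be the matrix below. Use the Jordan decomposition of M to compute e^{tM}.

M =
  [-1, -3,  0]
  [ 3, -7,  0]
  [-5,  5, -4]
e^{tM} =
  [3*t*exp(-4*t) + exp(-4*t), -3*t*exp(-4*t), 0]
  [3*t*exp(-4*t), -3*t*exp(-4*t) + exp(-4*t), 0]
  [-5*t*exp(-4*t), 5*t*exp(-4*t), exp(-4*t)]

Strategy: write M = P · J · P⁻¹ where J is a Jordan canonical form, so e^{tM} = P · e^{tJ} · P⁻¹, and e^{tJ} can be computed block-by-block.

M has Jordan form
J =
  [-4,  1,  0]
  [ 0, -4,  0]
  [ 0,  0, -4]
(up to reordering of blocks).

Per-block formulas:
  For a 2×2 Jordan block J_2(-4): exp(t · J_2(-4)) = e^(-4t)·(I + t·N), where N is the 2×2 nilpotent shift.
  For a 1×1 block at λ = -4: exp(t · [-4]) = [e^(-4t)].

After assembling e^{tJ} and conjugating by P, we get:

e^{tM} =
  [3*t*exp(-4*t) + exp(-4*t), -3*t*exp(-4*t), 0]
  [3*t*exp(-4*t), -3*t*exp(-4*t) + exp(-4*t), 0]
  [-5*t*exp(-4*t), 5*t*exp(-4*t), exp(-4*t)]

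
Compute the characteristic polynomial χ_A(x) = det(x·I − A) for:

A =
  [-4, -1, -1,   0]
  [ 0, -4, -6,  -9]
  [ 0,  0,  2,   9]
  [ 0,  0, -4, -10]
x^4 + 16*x^3 + 96*x^2 + 256*x + 256

Expanding det(x·I − A) (e.g. by cofactor expansion or by noting that A is similar to its Jordan form J, which has the same characteristic polynomial as A) gives
  χ_A(x) = x^4 + 16*x^3 + 96*x^2 + 256*x + 256
which factors as (x + 4)^4. The eigenvalues (with algebraic multiplicities) are λ = -4 with multiplicity 4.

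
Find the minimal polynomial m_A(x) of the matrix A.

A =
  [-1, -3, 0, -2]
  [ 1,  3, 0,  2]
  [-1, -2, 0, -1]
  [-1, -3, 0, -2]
x^2

The characteristic polynomial is χ_A(x) = x^4, so the eigenvalues are known. The minimal polynomial is
  m_A(x) = Π_λ (x − λ)^{k_λ}
where k_λ is the size of the *largest* Jordan block for λ (equivalently, the smallest k with (A − λI)^k v = 0 for every generalised eigenvector v of λ).

  λ = 0: largest Jordan block has size 2, contributing (x − 0)^2

So m_A(x) = x^2 = x^2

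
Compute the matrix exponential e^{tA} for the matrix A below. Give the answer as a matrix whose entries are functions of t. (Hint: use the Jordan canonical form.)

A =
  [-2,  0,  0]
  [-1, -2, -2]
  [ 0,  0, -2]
e^{tA} =
  [exp(-2*t), 0, 0]
  [-t*exp(-2*t), exp(-2*t), -2*t*exp(-2*t)]
  [0, 0, exp(-2*t)]

Strategy: write A = P · J · P⁻¹ where J is a Jordan canonical form, so e^{tA} = P · e^{tJ} · P⁻¹, and e^{tJ} can be computed block-by-block.

A has Jordan form
J =
  [-2,  1,  0]
  [ 0, -2,  0]
  [ 0,  0, -2]
(up to reordering of blocks).

Per-block formulas:
  For a 1×1 block at λ = -2: exp(t · [-2]) = [e^(-2t)].
  For a 2×2 Jordan block J_2(-2): exp(t · J_2(-2)) = e^(-2t)·(I + t·N), where N is the 2×2 nilpotent shift.

After assembling e^{tJ} and conjugating by P, we get:

e^{tA} =
  [exp(-2*t), 0, 0]
  [-t*exp(-2*t), exp(-2*t), -2*t*exp(-2*t)]
  [0, 0, exp(-2*t)]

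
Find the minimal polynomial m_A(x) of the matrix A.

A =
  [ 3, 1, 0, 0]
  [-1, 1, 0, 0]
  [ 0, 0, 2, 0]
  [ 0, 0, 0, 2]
x^2 - 4*x + 4

The characteristic polynomial is χ_A(x) = (x - 2)^4, so the eigenvalues are known. The minimal polynomial is
  m_A(x) = Π_λ (x − λ)^{k_λ}
where k_λ is the size of the *largest* Jordan block for λ (equivalently, the smallest k with (A − λI)^k v = 0 for every generalised eigenvector v of λ).

  λ = 2: largest Jordan block has size 2, contributing (x − 2)^2

So m_A(x) = (x - 2)^2 = x^2 - 4*x + 4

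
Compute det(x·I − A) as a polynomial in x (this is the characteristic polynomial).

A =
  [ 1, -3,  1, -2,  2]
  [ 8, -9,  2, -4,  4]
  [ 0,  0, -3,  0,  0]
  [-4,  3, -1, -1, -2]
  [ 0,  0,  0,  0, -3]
x^5 + 15*x^4 + 90*x^3 + 270*x^2 + 405*x + 243

Expanding det(x·I − A) (e.g. by cofactor expansion or by noting that A is similar to its Jordan form J, which has the same characteristic polynomial as A) gives
  χ_A(x) = x^5 + 15*x^4 + 90*x^3 + 270*x^2 + 405*x + 243
which factors as (x + 3)^5. The eigenvalues (with algebraic multiplicities) are λ = -3 with multiplicity 5.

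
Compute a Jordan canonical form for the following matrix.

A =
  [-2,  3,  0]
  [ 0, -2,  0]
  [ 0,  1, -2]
J_2(-2) ⊕ J_1(-2)

The characteristic polynomial is
  det(x·I − A) = x^3 + 6*x^2 + 12*x + 8 = (x + 2)^3

Eigenvalues and multiplicities (the geometric multiplicity of λ is n − rank(A − λI), which equals the number of Jordan blocks for λ):
  λ = -2: algebraic multiplicity = 3, geometric multiplicity = 2

Determining the block sizes for each eigenvalue:
  λ = -2: 2 blocks summing to 3 forces exactly one block of size 2 and the rest size 1 → block sizes [2, 1]

Assembling the blocks gives a Jordan form
J =
  [-2,  1,  0]
  [ 0, -2,  0]
  [ 0,  0, -2]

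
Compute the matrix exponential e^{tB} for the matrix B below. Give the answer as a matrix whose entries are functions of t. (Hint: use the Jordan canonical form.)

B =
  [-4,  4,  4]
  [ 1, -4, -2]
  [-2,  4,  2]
e^{tB} =
  [-2*t*exp(-2*t) + exp(-2*t), 4*t*exp(-2*t), 4*t*exp(-2*t)]
  [t*exp(-2*t), -2*t*exp(-2*t) + exp(-2*t), -2*t*exp(-2*t)]
  [-2*t*exp(-2*t), 4*t*exp(-2*t), 4*t*exp(-2*t) + exp(-2*t)]

Strategy: write B = P · J · P⁻¹ where J is a Jordan canonical form, so e^{tB} = P · e^{tJ} · P⁻¹, and e^{tJ} can be computed block-by-block.

B has Jordan form
J =
  [-2,  1,  0]
  [ 0, -2,  0]
  [ 0,  0, -2]
(up to reordering of blocks).

Per-block formulas:
  For a 2×2 Jordan block J_2(-2): exp(t · J_2(-2)) = e^(-2t)·(I + t·N), where N is the 2×2 nilpotent shift.
  For a 1×1 block at λ = -2: exp(t · [-2]) = [e^(-2t)].

After assembling e^{tJ} and conjugating by P, we get:

e^{tB} =
  [-2*t*exp(-2*t) + exp(-2*t), 4*t*exp(-2*t), 4*t*exp(-2*t)]
  [t*exp(-2*t), -2*t*exp(-2*t) + exp(-2*t), -2*t*exp(-2*t)]
  [-2*t*exp(-2*t), 4*t*exp(-2*t), 4*t*exp(-2*t) + exp(-2*t)]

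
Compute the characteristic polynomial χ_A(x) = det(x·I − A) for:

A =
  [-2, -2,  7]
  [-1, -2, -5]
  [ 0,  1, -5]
x^3 + 9*x^2 + 27*x + 27

Expanding det(x·I − A) (e.g. by cofactor expansion or by noting that A is similar to its Jordan form J, which has the same characteristic polynomial as A) gives
  χ_A(x) = x^3 + 9*x^2 + 27*x + 27
which factors as (x + 3)^3. The eigenvalues (with algebraic multiplicities) are λ = -3 with multiplicity 3.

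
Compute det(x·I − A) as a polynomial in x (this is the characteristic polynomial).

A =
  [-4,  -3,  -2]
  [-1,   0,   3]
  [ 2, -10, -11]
x^3 + 15*x^2 + 75*x + 125

Expanding det(x·I − A) (e.g. by cofactor expansion or by noting that A is similar to its Jordan form J, which has the same characteristic polynomial as A) gives
  χ_A(x) = x^3 + 15*x^2 + 75*x + 125
which factors as (x + 5)^3. The eigenvalues (with algebraic multiplicities) are λ = -5 with multiplicity 3.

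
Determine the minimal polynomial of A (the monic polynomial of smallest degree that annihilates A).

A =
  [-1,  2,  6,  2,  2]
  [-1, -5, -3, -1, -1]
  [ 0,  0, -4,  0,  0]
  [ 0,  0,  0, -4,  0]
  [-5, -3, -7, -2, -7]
x^4 + 17*x^3 + 108*x^2 + 304*x + 320

The characteristic polynomial is χ_A(x) = (x + 4)^4*(x + 5), so the eigenvalues are known. The minimal polynomial is
  m_A(x) = Π_λ (x − λ)^{k_λ}
where k_λ is the size of the *largest* Jordan block for λ (equivalently, the smallest k with (A − λI)^k v = 0 for every generalised eigenvector v of λ).

  λ = -5: largest Jordan block has size 1, contributing (x + 5)
  λ = -4: largest Jordan block has size 3, contributing (x + 4)^3

So m_A(x) = (x + 4)^3*(x + 5) = x^4 + 17*x^3 + 108*x^2 + 304*x + 320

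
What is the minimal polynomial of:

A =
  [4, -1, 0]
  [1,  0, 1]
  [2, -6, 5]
x^3 - 9*x^2 + 27*x - 27

The characteristic polynomial is χ_A(x) = (x - 3)^3, so the eigenvalues are known. The minimal polynomial is
  m_A(x) = Π_λ (x − λ)^{k_λ}
where k_λ is the size of the *largest* Jordan block for λ (equivalently, the smallest k with (A − λI)^k v = 0 for every generalised eigenvector v of λ).

  λ = 3: largest Jordan block has size 3, contributing (x − 3)^3

So m_A(x) = (x - 3)^3 = x^3 - 9*x^2 + 27*x - 27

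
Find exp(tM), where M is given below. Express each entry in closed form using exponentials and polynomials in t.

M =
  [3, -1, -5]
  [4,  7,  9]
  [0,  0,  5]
e^{tM} =
  [-2*t*exp(5*t) + exp(5*t), -t*exp(5*t), t^2*exp(5*t)/2 - 5*t*exp(5*t)]
  [4*t*exp(5*t), 2*t*exp(5*t) + exp(5*t), -t^2*exp(5*t) + 9*t*exp(5*t)]
  [0, 0, exp(5*t)]

Strategy: write M = P · J · P⁻¹ where J is a Jordan canonical form, so e^{tM} = P · e^{tJ} · P⁻¹, and e^{tJ} can be computed block-by-block.

M has Jordan form
J =
  [5, 1, 0]
  [0, 5, 1]
  [0, 0, 5]
(up to reordering of blocks).

Per-block formulas:
  For a 3×3 Jordan block J_3(5): exp(t · J_3(5)) = e^(5t)·(I + t·N + (t^2/2)·N^2), where N is the 3×3 nilpotent shift.

After assembling e^{tJ} and conjugating by P, we get:

e^{tM} =
  [-2*t*exp(5*t) + exp(5*t), -t*exp(5*t), t^2*exp(5*t)/2 - 5*t*exp(5*t)]
  [4*t*exp(5*t), 2*t*exp(5*t) + exp(5*t), -t^2*exp(5*t) + 9*t*exp(5*t)]
  [0, 0, exp(5*t)]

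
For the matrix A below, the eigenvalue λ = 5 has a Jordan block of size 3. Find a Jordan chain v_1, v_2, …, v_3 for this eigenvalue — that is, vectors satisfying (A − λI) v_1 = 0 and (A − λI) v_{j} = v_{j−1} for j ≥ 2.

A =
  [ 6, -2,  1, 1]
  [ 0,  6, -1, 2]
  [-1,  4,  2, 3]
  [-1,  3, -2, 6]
A Jordan chain for λ = 5 of length 3:
v_1 = (-1, -1, -1, 0)ᵀ
v_2 = (1, 0, -1, -1)ᵀ
v_3 = (1, 0, 0, 0)ᵀ

Let N = A − (5)·I. We want v_3 with N^3 v_3 = 0 but N^2 v_3 ≠ 0; then v_{j-1} := N · v_j for j = 3, …, 2.

Pick v_3 = (1, 0, 0, 0)ᵀ.
Then v_2 = N · v_3 = (1, 0, -1, -1)ᵀ.
Then v_1 = N · v_2 = (-1, -1, -1, 0)ᵀ.

Sanity check: (A − (5)·I) v_1 = (0, 0, 0, 0)ᵀ = 0. ✓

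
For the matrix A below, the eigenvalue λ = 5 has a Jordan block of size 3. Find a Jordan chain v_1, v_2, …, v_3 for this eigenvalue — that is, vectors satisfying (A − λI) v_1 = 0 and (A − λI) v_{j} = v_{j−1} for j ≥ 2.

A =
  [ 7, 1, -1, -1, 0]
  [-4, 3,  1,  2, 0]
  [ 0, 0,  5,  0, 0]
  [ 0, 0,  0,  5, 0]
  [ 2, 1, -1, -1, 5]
A Jordan chain for λ = 5 of length 3:
v_1 = (-1, 2, 0, 0, -1)ᵀ
v_2 = (-1, 1, 0, 0, -1)ᵀ
v_3 = (0, 0, 1, 0, 0)ᵀ

Let N = A − (5)·I. We want v_3 with N^3 v_3 = 0 but N^2 v_3 ≠ 0; then v_{j-1} := N · v_j for j = 3, …, 2.

Pick v_3 = (0, 0, 1, 0, 0)ᵀ.
Then v_2 = N · v_3 = (-1, 1, 0, 0, -1)ᵀ.
Then v_1 = N · v_2 = (-1, 2, 0, 0, -1)ᵀ.

Sanity check: (A − (5)·I) v_1 = (0, 0, 0, 0, 0)ᵀ = 0. ✓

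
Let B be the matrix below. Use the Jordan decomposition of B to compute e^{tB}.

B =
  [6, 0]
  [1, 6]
e^{tB} =
  [exp(6*t), 0]
  [t*exp(6*t), exp(6*t)]

Strategy: write B = P · J · P⁻¹ where J is a Jordan canonical form, so e^{tB} = P · e^{tJ} · P⁻¹, and e^{tJ} can be computed block-by-block.

B has Jordan form
J =
  [6, 1]
  [0, 6]
(up to reordering of blocks).

Per-block formulas:
  For a 2×2 Jordan block J_2(6): exp(t · J_2(6)) = e^(6t)·(I + t·N), where N is the 2×2 nilpotent shift.

After assembling e^{tJ} and conjugating by P, we get:

e^{tB} =
  [exp(6*t), 0]
  [t*exp(6*t), exp(6*t)]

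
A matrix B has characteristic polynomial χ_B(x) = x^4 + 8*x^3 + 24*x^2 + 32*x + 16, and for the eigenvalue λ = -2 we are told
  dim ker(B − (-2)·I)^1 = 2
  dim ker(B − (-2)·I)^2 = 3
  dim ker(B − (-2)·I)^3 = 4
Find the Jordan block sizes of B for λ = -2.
Block sizes for λ = -2: [3, 1]

From the dimensions of kernels of powers, the number of Jordan blocks of size at least j is d_j − d_{j−1} where d_j = dim ker(N^j) (with d_0 = 0). Computing the differences gives [2, 1, 1].
The number of blocks of size exactly k is (#blocks of size ≥ k) − (#blocks of size ≥ k + 1), so the partition is: 1 block(s) of size 1, 1 block(s) of size 3.
In nonincreasing order the block sizes are [3, 1].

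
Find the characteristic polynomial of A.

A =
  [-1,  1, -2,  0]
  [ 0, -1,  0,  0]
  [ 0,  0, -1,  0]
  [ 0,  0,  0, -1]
x^4 + 4*x^3 + 6*x^2 + 4*x + 1

Expanding det(x·I − A) (e.g. by cofactor expansion or by noting that A is similar to its Jordan form J, which has the same characteristic polynomial as A) gives
  χ_A(x) = x^4 + 4*x^3 + 6*x^2 + 4*x + 1
which factors as (x + 1)^4. The eigenvalues (with algebraic multiplicities) are λ = -1 with multiplicity 4.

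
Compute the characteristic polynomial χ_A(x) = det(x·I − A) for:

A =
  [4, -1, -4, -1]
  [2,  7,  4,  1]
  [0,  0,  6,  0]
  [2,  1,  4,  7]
x^4 - 24*x^3 + 216*x^2 - 864*x + 1296

Expanding det(x·I − A) (e.g. by cofactor expansion or by noting that A is similar to its Jordan form J, which has the same characteristic polynomial as A) gives
  χ_A(x) = x^4 - 24*x^3 + 216*x^2 - 864*x + 1296
which factors as (x - 6)^4. The eigenvalues (with algebraic multiplicities) are λ = 6 with multiplicity 4.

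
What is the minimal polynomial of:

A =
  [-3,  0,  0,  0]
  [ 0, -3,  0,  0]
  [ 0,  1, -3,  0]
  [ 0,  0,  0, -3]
x^2 + 6*x + 9

The characteristic polynomial is χ_A(x) = (x + 3)^4, so the eigenvalues are known. The minimal polynomial is
  m_A(x) = Π_λ (x − λ)^{k_λ}
where k_λ is the size of the *largest* Jordan block for λ (equivalently, the smallest k with (A − λI)^k v = 0 for every generalised eigenvector v of λ).

  λ = -3: largest Jordan block has size 2, contributing (x + 3)^2

So m_A(x) = (x + 3)^2 = x^2 + 6*x + 9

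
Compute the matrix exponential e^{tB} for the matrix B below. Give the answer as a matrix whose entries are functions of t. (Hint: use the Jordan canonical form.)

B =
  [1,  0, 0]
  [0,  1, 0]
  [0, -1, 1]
e^{tB} =
  [exp(t), 0, 0]
  [0, exp(t), 0]
  [0, -t*exp(t), exp(t)]

Strategy: write B = P · J · P⁻¹ where J is a Jordan canonical form, so e^{tB} = P · e^{tJ} · P⁻¹, and e^{tJ} can be computed block-by-block.

B has Jordan form
J =
  [1, 1, 0]
  [0, 1, 0]
  [0, 0, 1]
(up to reordering of blocks).

Per-block formulas:
  For a 2×2 Jordan block J_2(1): exp(t · J_2(1)) = e^(1t)·(I + t·N), where N is the 2×2 nilpotent shift.
  For a 1×1 block at λ = 1: exp(t · [1]) = [e^(1t)].

After assembling e^{tJ} and conjugating by P, we get:

e^{tB} =
  [exp(t), 0, 0]
  [0, exp(t), 0]
  [0, -t*exp(t), exp(t)]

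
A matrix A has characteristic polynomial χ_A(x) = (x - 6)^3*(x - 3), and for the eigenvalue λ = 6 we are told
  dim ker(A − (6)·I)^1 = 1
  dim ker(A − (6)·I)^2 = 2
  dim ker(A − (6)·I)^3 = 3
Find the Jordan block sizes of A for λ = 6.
Block sizes for λ = 6: [3]

From the dimensions of kernels of powers, the number of Jordan blocks of size at least j is d_j − d_{j−1} where d_j = dim ker(N^j) (with d_0 = 0). Computing the differences gives [1, 1, 1].
The number of blocks of size exactly k is (#blocks of size ≥ k) − (#blocks of size ≥ k + 1), so the partition is: 1 block(s) of size 3.
In nonincreasing order the block sizes are [3].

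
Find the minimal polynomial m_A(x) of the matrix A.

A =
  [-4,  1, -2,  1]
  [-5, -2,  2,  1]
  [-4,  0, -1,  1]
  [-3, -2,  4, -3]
x^4 + 10*x^3 + 33*x^2 + 40*x + 16

The characteristic polynomial is χ_A(x) = (x + 1)^2*(x + 4)^2, so the eigenvalues are known. The minimal polynomial is
  m_A(x) = Π_λ (x − λ)^{k_λ}
where k_λ is the size of the *largest* Jordan block for λ (equivalently, the smallest k with (A − λI)^k v = 0 for every generalised eigenvector v of λ).

  λ = -4: largest Jordan block has size 2, contributing (x + 4)^2
  λ = -1: largest Jordan block has size 2, contributing (x + 1)^2

So m_A(x) = (x + 1)^2*(x + 4)^2 = x^4 + 10*x^3 + 33*x^2 + 40*x + 16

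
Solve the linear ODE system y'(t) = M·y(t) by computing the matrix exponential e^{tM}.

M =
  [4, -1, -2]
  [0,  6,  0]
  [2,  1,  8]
e^{tM} =
  [-2*t*exp(6*t) + exp(6*t), -t*exp(6*t), -2*t*exp(6*t)]
  [0, exp(6*t), 0]
  [2*t*exp(6*t), t*exp(6*t), 2*t*exp(6*t) + exp(6*t)]

Strategy: write M = P · J · P⁻¹ where J is a Jordan canonical form, so e^{tM} = P · e^{tJ} · P⁻¹, and e^{tJ} can be computed block-by-block.

M has Jordan form
J =
  [6, 1, 0]
  [0, 6, 0]
  [0, 0, 6]
(up to reordering of blocks).

Per-block formulas:
  For a 2×2 Jordan block J_2(6): exp(t · J_2(6)) = e^(6t)·(I + t·N), where N is the 2×2 nilpotent shift.
  For a 1×1 block at λ = 6: exp(t · [6]) = [e^(6t)].

After assembling e^{tJ} and conjugating by P, we get:

e^{tM} =
  [-2*t*exp(6*t) + exp(6*t), -t*exp(6*t), -2*t*exp(6*t)]
  [0, exp(6*t), 0]
  [2*t*exp(6*t), t*exp(6*t), 2*t*exp(6*t) + exp(6*t)]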